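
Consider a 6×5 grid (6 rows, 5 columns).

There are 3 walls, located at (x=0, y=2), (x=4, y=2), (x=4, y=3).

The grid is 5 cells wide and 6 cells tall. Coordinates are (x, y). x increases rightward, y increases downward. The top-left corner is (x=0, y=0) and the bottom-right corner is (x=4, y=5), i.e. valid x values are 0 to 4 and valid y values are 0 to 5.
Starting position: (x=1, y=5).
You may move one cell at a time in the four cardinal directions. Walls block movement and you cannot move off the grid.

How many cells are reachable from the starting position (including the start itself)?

BFS flood-fill from (x=1, y=5):
  Distance 0: (x=1, y=5)
  Distance 1: (x=1, y=4), (x=0, y=5), (x=2, y=5)
  Distance 2: (x=1, y=3), (x=0, y=4), (x=2, y=4), (x=3, y=5)
  Distance 3: (x=1, y=2), (x=0, y=3), (x=2, y=3), (x=3, y=4), (x=4, y=5)
  Distance 4: (x=1, y=1), (x=2, y=2), (x=3, y=3), (x=4, y=4)
  Distance 5: (x=1, y=0), (x=0, y=1), (x=2, y=1), (x=3, y=2)
  Distance 6: (x=0, y=0), (x=2, y=0), (x=3, y=1)
  Distance 7: (x=3, y=0), (x=4, y=1)
  Distance 8: (x=4, y=0)
Total reachable: 27 (grid has 27 open cells total)

Answer: Reachable cells: 27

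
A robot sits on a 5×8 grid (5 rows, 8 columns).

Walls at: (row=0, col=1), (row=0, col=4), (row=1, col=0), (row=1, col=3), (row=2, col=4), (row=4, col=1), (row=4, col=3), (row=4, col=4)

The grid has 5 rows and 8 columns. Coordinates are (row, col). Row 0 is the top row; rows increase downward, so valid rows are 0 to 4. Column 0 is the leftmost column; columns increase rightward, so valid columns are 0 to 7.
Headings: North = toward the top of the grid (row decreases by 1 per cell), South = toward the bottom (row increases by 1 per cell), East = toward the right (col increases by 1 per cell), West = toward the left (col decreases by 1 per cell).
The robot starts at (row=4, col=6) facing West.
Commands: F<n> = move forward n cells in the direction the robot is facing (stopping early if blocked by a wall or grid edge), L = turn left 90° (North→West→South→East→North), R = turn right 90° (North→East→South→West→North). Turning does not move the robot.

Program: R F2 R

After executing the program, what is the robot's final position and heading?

Start: (row=4, col=6), facing West
  R: turn right, now facing North
  F2: move forward 2, now at (row=2, col=6)
  R: turn right, now facing East
Final: (row=2, col=6), facing East

Answer: Final position: (row=2, col=6), facing East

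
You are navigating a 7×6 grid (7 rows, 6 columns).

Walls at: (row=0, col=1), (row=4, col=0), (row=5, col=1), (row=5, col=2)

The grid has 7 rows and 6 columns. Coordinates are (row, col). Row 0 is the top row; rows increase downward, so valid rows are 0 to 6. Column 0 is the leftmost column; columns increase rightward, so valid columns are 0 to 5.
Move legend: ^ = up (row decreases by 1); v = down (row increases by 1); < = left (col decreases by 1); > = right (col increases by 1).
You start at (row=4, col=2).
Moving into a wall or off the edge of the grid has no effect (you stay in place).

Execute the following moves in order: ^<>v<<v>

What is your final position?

Answer: Final position: (row=4, col=2)

Derivation:
Start: (row=4, col=2)
  ^ (up): (row=4, col=2) -> (row=3, col=2)
  < (left): (row=3, col=2) -> (row=3, col=1)
  > (right): (row=3, col=1) -> (row=3, col=2)
  v (down): (row=3, col=2) -> (row=4, col=2)
  < (left): (row=4, col=2) -> (row=4, col=1)
  < (left): blocked, stay at (row=4, col=1)
  v (down): blocked, stay at (row=4, col=1)
  > (right): (row=4, col=1) -> (row=4, col=2)
Final: (row=4, col=2)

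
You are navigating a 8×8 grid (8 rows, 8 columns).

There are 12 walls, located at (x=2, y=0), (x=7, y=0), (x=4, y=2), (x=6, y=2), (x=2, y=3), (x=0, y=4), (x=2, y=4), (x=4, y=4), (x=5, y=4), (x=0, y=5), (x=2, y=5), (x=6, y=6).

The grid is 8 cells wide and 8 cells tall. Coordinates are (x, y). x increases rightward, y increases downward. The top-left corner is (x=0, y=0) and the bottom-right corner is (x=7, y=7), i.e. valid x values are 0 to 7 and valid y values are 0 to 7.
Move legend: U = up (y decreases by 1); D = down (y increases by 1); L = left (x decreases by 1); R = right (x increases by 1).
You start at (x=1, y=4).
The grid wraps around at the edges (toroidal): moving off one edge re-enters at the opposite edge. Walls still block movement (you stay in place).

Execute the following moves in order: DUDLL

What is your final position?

Start: (x=1, y=4)
  D (down): (x=1, y=4) -> (x=1, y=5)
  U (up): (x=1, y=5) -> (x=1, y=4)
  D (down): (x=1, y=4) -> (x=1, y=5)
  L (left): blocked, stay at (x=1, y=5)
  L (left): blocked, stay at (x=1, y=5)
Final: (x=1, y=5)

Answer: Final position: (x=1, y=5)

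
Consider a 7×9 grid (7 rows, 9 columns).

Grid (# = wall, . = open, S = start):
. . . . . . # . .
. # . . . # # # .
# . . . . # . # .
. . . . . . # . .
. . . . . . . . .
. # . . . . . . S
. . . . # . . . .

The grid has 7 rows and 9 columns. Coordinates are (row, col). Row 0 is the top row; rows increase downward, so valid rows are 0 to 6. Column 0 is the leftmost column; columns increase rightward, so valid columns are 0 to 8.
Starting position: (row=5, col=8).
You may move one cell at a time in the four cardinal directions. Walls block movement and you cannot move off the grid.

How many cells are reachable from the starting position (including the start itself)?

Answer: Reachable cells: 51

Derivation:
BFS flood-fill from (row=5, col=8):
  Distance 0: (row=5, col=8)
  Distance 1: (row=4, col=8), (row=5, col=7), (row=6, col=8)
  Distance 2: (row=3, col=8), (row=4, col=7), (row=5, col=6), (row=6, col=7)
  Distance 3: (row=2, col=8), (row=3, col=7), (row=4, col=6), (row=5, col=5), (row=6, col=6)
  Distance 4: (row=1, col=8), (row=4, col=5), (row=5, col=4), (row=6, col=5)
  Distance 5: (row=0, col=8), (row=3, col=5), (row=4, col=4), (row=5, col=3)
  Distance 6: (row=0, col=7), (row=3, col=4), (row=4, col=3), (row=5, col=2), (row=6, col=3)
  Distance 7: (row=2, col=4), (row=3, col=3), (row=4, col=2), (row=6, col=2)
  Distance 8: (row=1, col=4), (row=2, col=3), (row=3, col=2), (row=4, col=1), (row=6, col=1)
  Distance 9: (row=0, col=4), (row=1, col=3), (row=2, col=2), (row=3, col=1), (row=4, col=0), (row=6, col=0)
  Distance 10: (row=0, col=3), (row=0, col=5), (row=1, col=2), (row=2, col=1), (row=3, col=0), (row=5, col=0)
  Distance 11: (row=0, col=2)
  Distance 12: (row=0, col=1)
  Distance 13: (row=0, col=0)
  Distance 14: (row=1, col=0)
Total reachable: 51 (grid has 52 open cells total)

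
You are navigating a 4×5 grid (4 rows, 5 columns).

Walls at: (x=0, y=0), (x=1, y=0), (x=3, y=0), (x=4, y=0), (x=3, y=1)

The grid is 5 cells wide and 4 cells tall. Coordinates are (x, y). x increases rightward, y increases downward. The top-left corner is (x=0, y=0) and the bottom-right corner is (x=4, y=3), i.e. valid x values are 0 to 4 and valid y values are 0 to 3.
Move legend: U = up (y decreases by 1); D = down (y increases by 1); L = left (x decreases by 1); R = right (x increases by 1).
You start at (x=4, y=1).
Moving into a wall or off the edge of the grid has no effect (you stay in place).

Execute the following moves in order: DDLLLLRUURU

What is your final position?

Answer: Final position: (x=2, y=0)

Derivation:
Start: (x=4, y=1)
  D (down): (x=4, y=1) -> (x=4, y=2)
  D (down): (x=4, y=2) -> (x=4, y=3)
  L (left): (x=4, y=3) -> (x=3, y=3)
  L (left): (x=3, y=3) -> (x=2, y=3)
  L (left): (x=2, y=3) -> (x=1, y=3)
  L (left): (x=1, y=3) -> (x=0, y=3)
  R (right): (x=0, y=3) -> (x=1, y=3)
  U (up): (x=1, y=3) -> (x=1, y=2)
  U (up): (x=1, y=2) -> (x=1, y=1)
  R (right): (x=1, y=1) -> (x=2, y=1)
  U (up): (x=2, y=1) -> (x=2, y=0)
Final: (x=2, y=0)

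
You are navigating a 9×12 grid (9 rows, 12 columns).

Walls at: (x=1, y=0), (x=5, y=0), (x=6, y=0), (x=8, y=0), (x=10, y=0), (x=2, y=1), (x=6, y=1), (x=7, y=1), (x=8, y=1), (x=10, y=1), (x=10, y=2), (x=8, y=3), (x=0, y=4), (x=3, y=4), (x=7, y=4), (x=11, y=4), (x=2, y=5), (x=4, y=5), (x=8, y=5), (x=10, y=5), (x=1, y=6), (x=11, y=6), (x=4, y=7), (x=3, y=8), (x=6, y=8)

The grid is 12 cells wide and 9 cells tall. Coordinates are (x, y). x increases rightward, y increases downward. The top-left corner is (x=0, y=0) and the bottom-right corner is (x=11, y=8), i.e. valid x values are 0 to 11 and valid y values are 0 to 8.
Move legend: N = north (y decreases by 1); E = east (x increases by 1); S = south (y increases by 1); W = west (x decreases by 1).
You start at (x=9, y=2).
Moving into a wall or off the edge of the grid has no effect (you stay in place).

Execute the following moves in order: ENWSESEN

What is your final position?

Start: (x=9, y=2)
  E (east): blocked, stay at (x=9, y=2)
  N (north): (x=9, y=2) -> (x=9, y=1)
  W (west): blocked, stay at (x=9, y=1)
  S (south): (x=9, y=1) -> (x=9, y=2)
  E (east): blocked, stay at (x=9, y=2)
  S (south): (x=9, y=2) -> (x=9, y=3)
  E (east): (x=9, y=3) -> (x=10, y=3)
  N (north): blocked, stay at (x=10, y=3)
Final: (x=10, y=3)

Answer: Final position: (x=10, y=3)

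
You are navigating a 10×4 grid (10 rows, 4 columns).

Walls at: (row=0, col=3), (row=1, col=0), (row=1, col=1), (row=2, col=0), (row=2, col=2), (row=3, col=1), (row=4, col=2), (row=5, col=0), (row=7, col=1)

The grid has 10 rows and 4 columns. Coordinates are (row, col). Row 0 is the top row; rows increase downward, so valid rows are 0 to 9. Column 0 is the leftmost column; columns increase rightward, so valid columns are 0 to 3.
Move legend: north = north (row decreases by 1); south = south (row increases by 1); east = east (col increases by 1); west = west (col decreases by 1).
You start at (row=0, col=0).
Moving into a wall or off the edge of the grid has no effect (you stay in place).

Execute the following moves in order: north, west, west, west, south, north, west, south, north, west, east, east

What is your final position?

Start: (row=0, col=0)
  north (north): blocked, stay at (row=0, col=0)
  [×3]west (west): blocked, stay at (row=0, col=0)
  south (south): blocked, stay at (row=0, col=0)
  north (north): blocked, stay at (row=0, col=0)
  west (west): blocked, stay at (row=0, col=0)
  south (south): blocked, stay at (row=0, col=0)
  north (north): blocked, stay at (row=0, col=0)
  west (west): blocked, stay at (row=0, col=0)
  east (east): (row=0, col=0) -> (row=0, col=1)
  east (east): (row=0, col=1) -> (row=0, col=2)
Final: (row=0, col=2)

Answer: Final position: (row=0, col=2)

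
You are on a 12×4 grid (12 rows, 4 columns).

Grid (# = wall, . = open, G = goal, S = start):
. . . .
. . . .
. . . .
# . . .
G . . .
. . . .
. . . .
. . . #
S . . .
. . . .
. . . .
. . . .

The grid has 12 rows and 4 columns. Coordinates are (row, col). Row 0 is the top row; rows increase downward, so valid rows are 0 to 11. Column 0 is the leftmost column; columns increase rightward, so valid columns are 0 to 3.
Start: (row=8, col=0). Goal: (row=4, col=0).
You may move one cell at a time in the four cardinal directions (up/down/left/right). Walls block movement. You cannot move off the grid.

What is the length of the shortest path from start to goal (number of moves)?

Answer: Shortest path length: 4

Derivation:
BFS from (row=8, col=0) until reaching (row=4, col=0):
  Distance 0: (row=8, col=0)
  Distance 1: (row=7, col=0), (row=8, col=1), (row=9, col=0)
  Distance 2: (row=6, col=0), (row=7, col=1), (row=8, col=2), (row=9, col=1), (row=10, col=0)
  Distance 3: (row=5, col=0), (row=6, col=1), (row=7, col=2), (row=8, col=3), (row=9, col=2), (row=10, col=1), (row=11, col=0)
  Distance 4: (row=4, col=0), (row=5, col=1), (row=6, col=2), (row=9, col=3), (row=10, col=2), (row=11, col=1)  <- goal reached here
One shortest path (4 moves): (row=8, col=0) -> (row=7, col=0) -> (row=6, col=0) -> (row=5, col=0) -> (row=4, col=0)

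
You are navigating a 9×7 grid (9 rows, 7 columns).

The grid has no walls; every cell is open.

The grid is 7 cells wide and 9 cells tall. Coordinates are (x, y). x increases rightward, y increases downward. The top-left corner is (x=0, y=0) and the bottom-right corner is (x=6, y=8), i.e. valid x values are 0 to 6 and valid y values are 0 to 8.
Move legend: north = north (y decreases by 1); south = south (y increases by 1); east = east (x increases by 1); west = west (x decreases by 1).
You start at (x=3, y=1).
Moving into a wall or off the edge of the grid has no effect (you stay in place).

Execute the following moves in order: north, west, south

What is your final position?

Start: (x=3, y=1)
  north (north): (x=3, y=1) -> (x=3, y=0)
  west (west): (x=3, y=0) -> (x=2, y=0)
  south (south): (x=2, y=0) -> (x=2, y=1)
Final: (x=2, y=1)

Answer: Final position: (x=2, y=1)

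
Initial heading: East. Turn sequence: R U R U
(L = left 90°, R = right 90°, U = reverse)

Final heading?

Start: East
  R (right (90° clockwise)) -> South
  U (U-turn (180°)) -> North
  R (right (90° clockwise)) -> East
  U (U-turn (180°)) -> West
Final: West

Answer: Final heading: West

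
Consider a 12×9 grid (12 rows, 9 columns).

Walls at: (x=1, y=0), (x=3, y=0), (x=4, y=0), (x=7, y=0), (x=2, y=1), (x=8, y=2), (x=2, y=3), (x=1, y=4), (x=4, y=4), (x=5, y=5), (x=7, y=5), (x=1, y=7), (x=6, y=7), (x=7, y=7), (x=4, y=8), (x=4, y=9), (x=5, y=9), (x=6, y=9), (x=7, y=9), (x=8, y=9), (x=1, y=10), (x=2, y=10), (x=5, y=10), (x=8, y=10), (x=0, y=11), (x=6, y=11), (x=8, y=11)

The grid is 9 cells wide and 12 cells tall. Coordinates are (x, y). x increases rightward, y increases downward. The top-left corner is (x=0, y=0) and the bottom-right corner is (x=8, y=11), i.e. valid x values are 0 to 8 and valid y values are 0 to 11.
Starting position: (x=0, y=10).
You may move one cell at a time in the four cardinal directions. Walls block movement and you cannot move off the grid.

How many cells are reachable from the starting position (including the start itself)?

BFS flood-fill from (x=0, y=10):
  Distance 0: (x=0, y=10)
  Distance 1: (x=0, y=9)
  Distance 2: (x=0, y=8), (x=1, y=9)
  Distance 3: (x=0, y=7), (x=1, y=8), (x=2, y=9)
  Distance 4: (x=0, y=6), (x=2, y=8), (x=3, y=9)
  Distance 5: (x=0, y=5), (x=1, y=6), (x=2, y=7), (x=3, y=8), (x=3, y=10)
  Distance 6: (x=0, y=4), (x=1, y=5), (x=2, y=6), (x=3, y=7), (x=4, y=10), (x=3, y=11)
  Distance 7: (x=0, y=3), (x=2, y=5), (x=3, y=6), (x=4, y=7), (x=2, y=11), (x=4, y=11)
  Distance 8: (x=0, y=2), (x=1, y=3), (x=2, y=4), (x=3, y=5), (x=4, y=6), (x=5, y=7), (x=1, y=11), (x=5, y=11)
  Distance 9: (x=0, y=1), (x=1, y=2), (x=3, y=4), (x=4, y=5), (x=5, y=6), (x=5, y=8)
  Distance 10: (x=0, y=0), (x=1, y=1), (x=2, y=2), (x=3, y=3), (x=6, y=6), (x=6, y=8)
  Distance 11: (x=3, y=2), (x=4, y=3), (x=6, y=5), (x=7, y=6), (x=7, y=8)
  Distance 12: (x=3, y=1), (x=4, y=2), (x=5, y=3), (x=6, y=4), (x=8, y=6), (x=8, y=8)
  Distance 13: (x=4, y=1), (x=5, y=2), (x=6, y=3), (x=5, y=4), (x=7, y=4), (x=8, y=5), (x=8, y=7)
  Distance 14: (x=5, y=1), (x=6, y=2), (x=7, y=3), (x=8, y=4)
  Distance 15: (x=5, y=0), (x=6, y=1), (x=7, y=2), (x=8, y=3)
  Distance 16: (x=6, y=0), (x=7, y=1)
  Distance 17: (x=8, y=1)
  Distance 18: (x=8, y=0)
Total reachable: 77 (grid has 81 open cells total)

Answer: Reachable cells: 77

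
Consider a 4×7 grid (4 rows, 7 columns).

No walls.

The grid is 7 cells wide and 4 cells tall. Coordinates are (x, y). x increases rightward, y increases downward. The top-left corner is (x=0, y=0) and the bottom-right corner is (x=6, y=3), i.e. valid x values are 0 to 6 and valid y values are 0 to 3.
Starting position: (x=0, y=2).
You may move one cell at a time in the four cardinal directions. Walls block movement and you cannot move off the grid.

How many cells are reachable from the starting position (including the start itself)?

BFS flood-fill from (x=0, y=2):
  Distance 0: (x=0, y=2)
  Distance 1: (x=0, y=1), (x=1, y=2), (x=0, y=3)
  Distance 2: (x=0, y=0), (x=1, y=1), (x=2, y=2), (x=1, y=3)
  Distance 3: (x=1, y=0), (x=2, y=1), (x=3, y=2), (x=2, y=3)
  Distance 4: (x=2, y=0), (x=3, y=1), (x=4, y=2), (x=3, y=3)
  Distance 5: (x=3, y=0), (x=4, y=1), (x=5, y=2), (x=4, y=3)
  Distance 6: (x=4, y=0), (x=5, y=1), (x=6, y=2), (x=5, y=3)
  Distance 7: (x=5, y=0), (x=6, y=1), (x=6, y=3)
  Distance 8: (x=6, y=0)
Total reachable: 28 (grid has 28 open cells total)

Answer: Reachable cells: 28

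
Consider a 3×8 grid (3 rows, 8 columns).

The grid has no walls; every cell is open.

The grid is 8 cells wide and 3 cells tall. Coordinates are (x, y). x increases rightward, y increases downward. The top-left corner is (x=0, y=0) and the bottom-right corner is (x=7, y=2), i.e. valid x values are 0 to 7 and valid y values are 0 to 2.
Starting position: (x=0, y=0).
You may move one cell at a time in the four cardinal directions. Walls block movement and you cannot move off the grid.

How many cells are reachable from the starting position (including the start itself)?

Answer: Reachable cells: 24

Derivation:
BFS flood-fill from (x=0, y=0):
  Distance 0: (x=0, y=0)
  Distance 1: (x=1, y=0), (x=0, y=1)
  Distance 2: (x=2, y=0), (x=1, y=1), (x=0, y=2)
  Distance 3: (x=3, y=0), (x=2, y=1), (x=1, y=2)
  Distance 4: (x=4, y=0), (x=3, y=1), (x=2, y=2)
  Distance 5: (x=5, y=0), (x=4, y=1), (x=3, y=2)
  Distance 6: (x=6, y=0), (x=5, y=1), (x=4, y=2)
  Distance 7: (x=7, y=0), (x=6, y=1), (x=5, y=2)
  Distance 8: (x=7, y=1), (x=6, y=2)
  Distance 9: (x=7, y=2)
Total reachable: 24 (grid has 24 open cells total)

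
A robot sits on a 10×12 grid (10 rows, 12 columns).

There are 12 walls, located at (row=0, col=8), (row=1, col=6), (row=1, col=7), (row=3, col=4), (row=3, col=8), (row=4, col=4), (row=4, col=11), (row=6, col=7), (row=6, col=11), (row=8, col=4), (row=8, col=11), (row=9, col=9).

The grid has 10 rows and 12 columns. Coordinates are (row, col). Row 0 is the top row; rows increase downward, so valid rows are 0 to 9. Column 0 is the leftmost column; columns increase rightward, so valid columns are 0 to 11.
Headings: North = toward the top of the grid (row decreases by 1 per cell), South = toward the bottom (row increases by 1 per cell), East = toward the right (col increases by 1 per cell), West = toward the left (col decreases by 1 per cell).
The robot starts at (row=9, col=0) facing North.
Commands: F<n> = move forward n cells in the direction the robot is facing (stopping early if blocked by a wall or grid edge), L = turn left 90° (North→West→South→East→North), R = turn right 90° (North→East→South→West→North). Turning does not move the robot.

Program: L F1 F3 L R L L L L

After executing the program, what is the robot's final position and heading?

Start: (row=9, col=0), facing North
  L: turn left, now facing West
  F1: move forward 0/1 (blocked), now at (row=9, col=0)
  F3: move forward 0/3 (blocked), now at (row=9, col=0)
  L: turn left, now facing South
  R: turn right, now facing West
  L: turn left, now facing South
  L: turn left, now facing East
  L: turn left, now facing North
  L: turn left, now facing West
Final: (row=9, col=0), facing West

Answer: Final position: (row=9, col=0), facing West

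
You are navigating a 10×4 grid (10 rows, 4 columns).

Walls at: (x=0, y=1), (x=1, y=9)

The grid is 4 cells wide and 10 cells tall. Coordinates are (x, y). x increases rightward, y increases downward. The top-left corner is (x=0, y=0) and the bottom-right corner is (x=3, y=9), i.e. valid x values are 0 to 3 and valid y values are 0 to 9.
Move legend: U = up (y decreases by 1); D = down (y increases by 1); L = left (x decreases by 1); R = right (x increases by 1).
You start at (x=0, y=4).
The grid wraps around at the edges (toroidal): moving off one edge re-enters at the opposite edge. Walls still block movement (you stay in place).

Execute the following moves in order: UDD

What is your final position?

Answer: Final position: (x=0, y=5)

Derivation:
Start: (x=0, y=4)
  U (up): (x=0, y=4) -> (x=0, y=3)
  D (down): (x=0, y=3) -> (x=0, y=4)
  D (down): (x=0, y=4) -> (x=0, y=5)
Final: (x=0, y=5)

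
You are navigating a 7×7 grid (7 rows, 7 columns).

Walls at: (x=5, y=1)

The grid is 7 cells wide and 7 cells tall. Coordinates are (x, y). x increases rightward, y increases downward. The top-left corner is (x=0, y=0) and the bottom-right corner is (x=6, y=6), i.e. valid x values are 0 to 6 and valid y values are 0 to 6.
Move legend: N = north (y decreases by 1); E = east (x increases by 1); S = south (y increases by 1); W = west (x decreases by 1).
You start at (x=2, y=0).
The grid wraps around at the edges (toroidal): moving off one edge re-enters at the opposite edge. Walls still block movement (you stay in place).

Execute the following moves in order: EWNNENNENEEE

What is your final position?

Answer: Final position: (x=0, y=2)

Derivation:
Start: (x=2, y=0)
  E (east): (x=2, y=0) -> (x=3, y=0)
  W (west): (x=3, y=0) -> (x=2, y=0)
  N (north): (x=2, y=0) -> (x=2, y=6)
  N (north): (x=2, y=6) -> (x=2, y=5)
  E (east): (x=2, y=5) -> (x=3, y=5)
  N (north): (x=3, y=5) -> (x=3, y=4)
  N (north): (x=3, y=4) -> (x=3, y=3)
  E (east): (x=3, y=3) -> (x=4, y=3)
  N (north): (x=4, y=3) -> (x=4, y=2)
  E (east): (x=4, y=2) -> (x=5, y=2)
  E (east): (x=5, y=2) -> (x=6, y=2)
  E (east): (x=6, y=2) -> (x=0, y=2)
Final: (x=0, y=2)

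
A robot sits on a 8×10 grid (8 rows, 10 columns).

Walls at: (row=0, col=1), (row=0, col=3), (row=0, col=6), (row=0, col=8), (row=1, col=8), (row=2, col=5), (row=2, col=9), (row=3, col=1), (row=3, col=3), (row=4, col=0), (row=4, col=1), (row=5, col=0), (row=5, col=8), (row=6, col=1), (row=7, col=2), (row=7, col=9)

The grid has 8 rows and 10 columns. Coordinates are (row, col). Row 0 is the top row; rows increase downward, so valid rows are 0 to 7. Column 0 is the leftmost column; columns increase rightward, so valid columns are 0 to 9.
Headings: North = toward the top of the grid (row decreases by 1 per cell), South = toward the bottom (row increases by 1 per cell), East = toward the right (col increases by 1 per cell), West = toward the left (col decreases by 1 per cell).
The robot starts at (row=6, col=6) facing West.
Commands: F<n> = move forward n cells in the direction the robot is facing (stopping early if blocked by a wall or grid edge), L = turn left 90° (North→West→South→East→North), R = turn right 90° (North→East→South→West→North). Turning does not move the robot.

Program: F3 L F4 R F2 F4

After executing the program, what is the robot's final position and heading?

Answer: Final position: (row=7, col=3), facing West

Derivation:
Start: (row=6, col=6), facing West
  F3: move forward 3, now at (row=6, col=3)
  L: turn left, now facing South
  F4: move forward 1/4 (blocked), now at (row=7, col=3)
  R: turn right, now facing West
  F2: move forward 0/2 (blocked), now at (row=7, col=3)
  F4: move forward 0/4 (blocked), now at (row=7, col=3)
Final: (row=7, col=3), facing West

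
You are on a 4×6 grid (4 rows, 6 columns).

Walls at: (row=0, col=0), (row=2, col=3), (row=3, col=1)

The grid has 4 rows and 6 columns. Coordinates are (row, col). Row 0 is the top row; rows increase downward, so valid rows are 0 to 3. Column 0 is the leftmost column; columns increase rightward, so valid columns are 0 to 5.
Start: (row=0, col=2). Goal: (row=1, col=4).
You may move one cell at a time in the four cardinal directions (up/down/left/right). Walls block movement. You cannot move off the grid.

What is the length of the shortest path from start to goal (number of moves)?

Answer: Shortest path length: 3

Derivation:
BFS from (row=0, col=2) until reaching (row=1, col=4):
  Distance 0: (row=0, col=2)
  Distance 1: (row=0, col=1), (row=0, col=3), (row=1, col=2)
  Distance 2: (row=0, col=4), (row=1, col=1), (row=1, col=3), (row=2, col=2)
  Distance 3: (row=0, col=5), (row=1, col=0), (row=1, col=4), (row=2, col=1), (row=3, col=2)  <- goal reached here
One shortest path (3 moves): (row=0, col=2) -> (row=0, col=3) -> (row=0, col=4) -> (row=1, col=4)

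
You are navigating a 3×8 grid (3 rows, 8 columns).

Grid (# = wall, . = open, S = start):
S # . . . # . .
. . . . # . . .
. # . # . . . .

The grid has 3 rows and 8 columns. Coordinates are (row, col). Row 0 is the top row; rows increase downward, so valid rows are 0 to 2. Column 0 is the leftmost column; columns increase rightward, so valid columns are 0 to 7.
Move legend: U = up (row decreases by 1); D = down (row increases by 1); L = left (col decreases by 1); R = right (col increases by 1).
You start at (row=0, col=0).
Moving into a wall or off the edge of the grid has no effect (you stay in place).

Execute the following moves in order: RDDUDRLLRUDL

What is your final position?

Start: (row=0, col=0)
  R (right): blocked, stay at (row=0, col=0)
  D (down): (row=0, col=0) -> (row=1, col=0)
  D (down): (row=1, col=0) -> (row=2, col=0)
  U (up): (row=2, col=0) -> (row=1, col=0)
  D (down): (row=1, col=0) -> (row=2, col=0)
  R (right): blocked, stay at (row=2, col=0)
  L (left): blocked, stay at (row=2, col=0)
  L (left): blocked, stay at (row=2, col=0)
  R (right): blocked, stay at (row=2, col=0)
  U (up): (row=2, col=0) -> (row=1, col=0)
  D (down): (row=1, col=0) -> (row=2, col=0)
  L (left): blocked, stay at (row=2, col=0)
Final: (row=2, col=0)

Answer: Final position: (row=2, col=0)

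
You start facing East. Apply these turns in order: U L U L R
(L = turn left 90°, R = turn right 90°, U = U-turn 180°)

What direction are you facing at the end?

Answer: Final heading: North

Derivation:
Start: East
  U (U-turn (180°)) -> West
  L (left (90° counter-clockwise)) -> South
  U (U-turn (180°)) -> North
  L (left (90° counter-clockwise)) -> West
  R (right (90° clockwise)) -> North
Final: North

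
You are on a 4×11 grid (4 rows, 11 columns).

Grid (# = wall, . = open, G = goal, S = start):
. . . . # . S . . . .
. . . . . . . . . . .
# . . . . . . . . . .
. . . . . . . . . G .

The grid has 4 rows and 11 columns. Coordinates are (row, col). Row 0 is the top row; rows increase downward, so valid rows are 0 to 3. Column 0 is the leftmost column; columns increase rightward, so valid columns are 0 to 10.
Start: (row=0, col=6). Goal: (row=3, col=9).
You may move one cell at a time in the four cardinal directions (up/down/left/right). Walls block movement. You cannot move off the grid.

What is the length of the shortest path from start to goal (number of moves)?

Answer: Shortest path length: 6

Derivation:
BFS from (row=0, col=6) until reaching (row=3, col=9):
  Distance 0: (row=0, col=6)
  Distance 1: (row=0, col=5), (row=0, col=7), (row=1, col=6)
  Distance 2: (row=0, col=8), (row=1, col=5), (row=1, col=7), (row=2, col=6)
  Distance 3: (row=0, col=9), (row=1, col=4), (row=1, col=8), (row=2, col=5), (row=2, col=7), (row=3, col=6)
  Distance 4: (row=0, col=10), (row=1, col=3), (row=1, col=9), (row=2, col=4), (row=2, col=8), (row=3, col=5), (row=3, col=7)
  Distance 5: (row=0, col=3), (row=1, col=2), (row=1, col=10), (row=2, col=3), (row=2, col=9), (row=3, col=4), (row=3, col=8)
  Distance 6: (row=0, col=2), (row=1, col=1), (row=2, col=2), (row=2, col=10), (row=3, col=3), (row=3, col=9)  <- goal reached here
One shortest path (6 moves): (row=0, col=6) -> (row=0, col=7) -> (row=0, col=8) -> (row=0, col=9) -> (row=1, col=9) -> (row=2, col=9) -> (row=3, col=9)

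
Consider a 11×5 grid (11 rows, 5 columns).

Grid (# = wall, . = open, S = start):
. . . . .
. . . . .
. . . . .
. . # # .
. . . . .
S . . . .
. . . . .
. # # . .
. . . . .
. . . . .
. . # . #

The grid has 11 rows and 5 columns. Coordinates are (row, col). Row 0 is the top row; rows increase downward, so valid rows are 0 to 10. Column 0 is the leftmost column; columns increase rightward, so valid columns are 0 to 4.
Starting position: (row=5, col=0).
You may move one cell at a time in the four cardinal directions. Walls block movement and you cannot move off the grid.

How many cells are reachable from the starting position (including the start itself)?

BFS flood-fill from (row=5, col=0):
  Distance 0: (row=5, col=0)
  Distance 1: (row=4, col=0), (row=5, col=1), (row=6, col=0)
  Distance 2: (row=3, col=0), (row=4, col=1), (row=5, col=2), (row=6, col=1), (row=7, col=0)
  Distance 3: (row=2, col=0), (row=3, col=1), (row=4, col=2), (row=5, col=3), (row=6, col=2), (row=8, col=0)
  Distance 4: (row=1, col=0), (row=2, col=1), (row=4, col=3), (row=5, col=4), (row=6, col=3), (row=8, col=1), (row=9, col=0)
  Distance 5: (row=0, col=0), (row=1, col=1), (row=2, col=2), (row=4, col=4), (row=6, col=4), (row=7, col=3), (row=8, col=2), (row=9, col=1), (row=10, col=0)
  Distance 6: (row=0, col=1), (row=1, col=2), (row=2, col=3), (row=3, col=4), (row=7, col=4), (row=8, col=3), (row=9, col=2), (row=10, col=1)
  Distance 7: (row=0, col=2), (row=1, col=3), (row=2, col=4), (row=8, col=4), (row=9, col=3)
  Distance 8: (row=0, col=3), (row=1, col=4), (row=9, col=4), (row=10, col=3)
  Distance 9: (row=0, col=4)
Total reachable: 49 (grid has 49 open cells total)

Answer: Reachable cells: 49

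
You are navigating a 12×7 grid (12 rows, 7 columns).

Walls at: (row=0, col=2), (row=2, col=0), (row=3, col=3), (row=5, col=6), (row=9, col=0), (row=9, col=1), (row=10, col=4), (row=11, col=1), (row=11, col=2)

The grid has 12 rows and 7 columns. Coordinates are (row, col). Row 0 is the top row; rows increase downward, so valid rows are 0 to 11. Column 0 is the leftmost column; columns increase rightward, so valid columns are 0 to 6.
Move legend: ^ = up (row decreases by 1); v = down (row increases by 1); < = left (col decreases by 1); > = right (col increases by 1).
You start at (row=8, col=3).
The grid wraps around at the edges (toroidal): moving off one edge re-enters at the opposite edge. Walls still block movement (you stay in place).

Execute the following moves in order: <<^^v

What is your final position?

Answer: Final position: (row=7, col=1)

Derivation:
Start: (row=8, col=3)
  < (left): (row=8, col=3) -> (row=8, col=2)
  < (left): (row=8, col=2) -> (row=8, col=1)
  ^ (up): (row=8, col=1) -> (row=7, col=1)
  ^ (up): (row=7, col=1) -> (row=6, col=1)
  v (down): (row=6, col=1) -> (row=7, col=1)
Final: (row=7, col=1)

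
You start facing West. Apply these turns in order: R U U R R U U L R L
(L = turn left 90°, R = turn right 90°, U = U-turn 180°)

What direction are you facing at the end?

Start: West
  R (right (90° clockwise)) -> North
  U (U-turn (180°)) -> South
  U (U-turn (180°)) -> North
  R (right (90° clockwise)) -> East
  R (right (90° clockwise)) -> South
  U (U-turn (180°)) -> North
  U (U-turn (180°)) -> South
  L (left (90° counter-clockwise)) -> East
  R (right (90° clockwise)) -> South
  L (left (90° counter-clockwise)) -> East
Final: East

Answer: Final heading: East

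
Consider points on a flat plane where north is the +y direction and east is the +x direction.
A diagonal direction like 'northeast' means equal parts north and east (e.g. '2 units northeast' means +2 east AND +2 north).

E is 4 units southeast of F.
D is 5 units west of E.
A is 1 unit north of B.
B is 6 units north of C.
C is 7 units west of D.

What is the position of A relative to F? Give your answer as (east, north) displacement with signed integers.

Place F at the origin (east=0, north=0).
  E is 4 units southeast of F: delta (east=+4, north=-4); E at (east=4, north=-4).
  D is 5 units west of E: delta (east=-5, north=+0); D at (east=-1, north=-4).
  C is 7 units west of D: delta (east=-7, north=+0); C at (east=-8, north=-4).
  B is 6 units north of C: delta (east=+0, north=+6); B at (east=-8, north=2).
  A is 1 unit north of B: delta (east=+0, north=+1); A at (east=-8, north=3).
Therefore A relative to F: (east=-8, north=3).

Answer: A is at (east=-8, north=3) relative to F.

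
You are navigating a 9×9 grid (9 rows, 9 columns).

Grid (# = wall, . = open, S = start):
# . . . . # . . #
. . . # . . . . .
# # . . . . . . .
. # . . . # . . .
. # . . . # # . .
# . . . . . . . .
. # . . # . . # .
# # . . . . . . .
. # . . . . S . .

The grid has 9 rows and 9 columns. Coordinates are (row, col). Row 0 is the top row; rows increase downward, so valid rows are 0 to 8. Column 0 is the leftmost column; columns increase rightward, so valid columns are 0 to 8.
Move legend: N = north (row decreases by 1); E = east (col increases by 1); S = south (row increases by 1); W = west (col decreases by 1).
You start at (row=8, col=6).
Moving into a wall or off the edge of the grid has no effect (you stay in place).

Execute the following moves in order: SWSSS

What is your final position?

Start: (row=8, col=6)
  S (south): blocked, stay at (row=8, col=6)
  W (west): (row=8, col=6) -> (row=8, col=5)
  [×3]S (south): blocked, stay at (row=8, col=5)
Final: (row=8, col=5)

Answer: Final position: (row=8, col=5)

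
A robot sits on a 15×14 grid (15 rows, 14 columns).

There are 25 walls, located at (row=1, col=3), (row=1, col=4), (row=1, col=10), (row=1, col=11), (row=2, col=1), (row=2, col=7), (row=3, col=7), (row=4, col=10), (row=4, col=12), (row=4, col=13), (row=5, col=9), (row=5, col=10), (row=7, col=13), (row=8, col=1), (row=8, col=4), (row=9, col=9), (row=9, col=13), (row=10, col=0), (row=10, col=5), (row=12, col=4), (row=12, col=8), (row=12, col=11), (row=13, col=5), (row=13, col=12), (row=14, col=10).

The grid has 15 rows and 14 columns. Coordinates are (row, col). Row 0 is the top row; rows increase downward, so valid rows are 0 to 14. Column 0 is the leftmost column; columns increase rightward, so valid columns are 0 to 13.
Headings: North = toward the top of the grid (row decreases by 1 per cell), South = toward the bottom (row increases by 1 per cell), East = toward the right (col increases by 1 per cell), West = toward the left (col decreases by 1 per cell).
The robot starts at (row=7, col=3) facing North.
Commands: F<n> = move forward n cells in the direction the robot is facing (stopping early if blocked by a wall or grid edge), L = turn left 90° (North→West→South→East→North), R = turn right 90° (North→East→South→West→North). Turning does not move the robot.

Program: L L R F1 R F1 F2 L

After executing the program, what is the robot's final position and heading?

Answer: Final position: (row=4, col=2), facing West

Derivation:
Start: (row=7, col=3), facing North
  L: turn left, now facing West
  L: turn left, now facing South
  R: turn right, now facing West
  F1: move forward 1, now at (row=7, col=2)
  R: turn right, now facing North
  F1: move forward 1, now at (row=6, col=2)
  F2: move forward 2, now at (row=4, col=2)
  L: turn left, now facing West
Final: (row=4, col=2), facing West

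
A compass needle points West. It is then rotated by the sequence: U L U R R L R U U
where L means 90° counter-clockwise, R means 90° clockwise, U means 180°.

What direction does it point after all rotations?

Start: West
  U (U-turn (180°)) -> East
  L (left (90° counter-clockwise)) -> North
  U (U-turn (180°)) -> South
  R (right (90° clockwise)) -> West
  R (right (90° clockwise)) -> North
  L (left (90° counter-clockwise)) -> West
  R (right (90° clockwise)) -> North
  U (U-turn (180°)) -> South
  U (U-turn (180°)) -> North
Final: North

Answer: Final heading: North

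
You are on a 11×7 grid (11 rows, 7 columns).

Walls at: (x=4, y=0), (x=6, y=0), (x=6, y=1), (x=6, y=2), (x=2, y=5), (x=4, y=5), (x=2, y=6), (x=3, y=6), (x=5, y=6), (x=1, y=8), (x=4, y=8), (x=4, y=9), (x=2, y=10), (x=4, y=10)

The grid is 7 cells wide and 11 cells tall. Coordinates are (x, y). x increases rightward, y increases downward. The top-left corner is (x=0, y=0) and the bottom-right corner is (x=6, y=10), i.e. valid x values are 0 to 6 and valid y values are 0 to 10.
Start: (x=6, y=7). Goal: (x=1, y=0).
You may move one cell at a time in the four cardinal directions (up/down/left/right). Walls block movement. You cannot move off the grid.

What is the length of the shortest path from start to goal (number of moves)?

BFS from (x=6, y=7) until reaching (x=1, y=0):
  Distance 0: (x=6, y=7)
  Distance 1: (x=6, y=6), (x=5, y=7), (x=6, y=8)
  Distance 2: (x=6, y=5), (x=4, y=7), (x=5, y=8), (x=6, y=9)
  Distance 3: (x=6, y=4), (x=5, y=5), (x=4, y=6), (x=3, y=7), (x=5, y=9), (x=6, y=10)
  Distance 4: (x=6, y=3), (x=5, y=4), (x=2, y=7), (x=3, y=8), (x=5, y=10)
  Distance 5: (x=5, y=3), (x=4, y=4), (x=1, y=7), (x=2, y=8), (x=3, y=9)
  Distance 6: (x=5, y=2), (x=4, y=3), (x=3, y=4), (x=1, y=6), (x=0, y=7), (x=2, y=9), (x=3, y=10)
  Distance 7: (x=5, y=1), (x=4, y=2), (x=3, y=3), (x=2, y=4), (x=1, y=5), (x=3, y=5), (x=0, y=6), (x=0, y=8), (x=1, y=9)
  Distance 8: (x=5, y=0), (x=4, y=1), (x=3, y=2), (x=2, y=3), (x=1, y=4), (x=0, y=5), (x=0, y=9), (x=1, y=10)
  Distance 9: (x=3, y=1), (x=2, y=2), (x=1, y=3), (x=0, y=4), (x=0, y=10)
  Distance 10: (x=3, y=0), (x=2, y=1), (x=1, y=2), (x=0, y=3)
  Distance 11: (x=2, y=0), (x=1, y=1), (x=0, y=2)
  Distance 12: (x=1, y=0), (x=0, y=1)  <- goal reached here
One shortest path (12 moves): (x=6, y=7) -> (x=5, y=7) -> (x=4, y=7) -> (x=3, y=7) -> (x=2, y=7) -> (x=1, y=7) -> (x=1, y=6) -> (x=1, y=5) -> (x=1, y=4) -> (x=1, y=3) -> (x=1, y=2) -> (x=1, y=1) -> (x=1, y=0)

Answer: Shortest path length: 12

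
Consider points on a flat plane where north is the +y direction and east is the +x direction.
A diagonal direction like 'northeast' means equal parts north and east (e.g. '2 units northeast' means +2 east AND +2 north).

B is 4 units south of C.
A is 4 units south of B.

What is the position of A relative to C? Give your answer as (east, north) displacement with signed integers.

Answer: A is at (east=0, north=-8) relative to C.

Derivation:
Place C at the origin (east=0, north=0).
  B is 4 units south of C: delta (east=+0, north=-4); B at (east=0, north=-4).
  A is 4 units south of B: delta (east=+0, north=-4); A at (east=0, north=-8).
Therefore A relative to C: (east=0, north=-8).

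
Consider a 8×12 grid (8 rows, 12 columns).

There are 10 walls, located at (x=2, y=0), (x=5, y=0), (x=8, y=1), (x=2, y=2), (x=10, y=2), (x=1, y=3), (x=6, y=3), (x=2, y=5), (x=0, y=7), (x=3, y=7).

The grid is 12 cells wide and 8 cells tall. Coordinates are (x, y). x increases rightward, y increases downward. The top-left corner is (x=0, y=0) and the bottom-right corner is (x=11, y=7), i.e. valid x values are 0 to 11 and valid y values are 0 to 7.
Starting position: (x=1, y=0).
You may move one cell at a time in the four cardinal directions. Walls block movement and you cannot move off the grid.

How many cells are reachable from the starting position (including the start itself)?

BFS flood-fill from (x=1, y=0):
  Distance 0: (x=1, y=0)
  Distance 1: (x=0, y=0), (x=1, y=1)
  Distance 2: (x=0, y=1), (x=2, y=1), (x=1, y=2)
  Distance 3: (x=3, y=1), (x=0, y=2)
  Distance 4: (x=3, y=0), (x=4, y=1), (x=3, y=2), (x=0, y=3)
  Distance 5: (x=4, y=0), (x=5, y=1), (x=4, y=2), (x=3, y=3), (x=0, y=4)
  Distance 6: (x=6, y=1), (x=5, y=2), (x=2, y=3), (x=4, y=3), (x=1, y=4), (x=3, y=4), (x=0, y=5)
  Distance 7: (x=6, y=0), (x=7, y=1), (x=6, y=2), (x=5, y=3), (x=2, y=4), (x=4, y=4), (x=1, y=5), (x=3, y=5), (x=0, y=6)
  Distance 8: (x=7, y=0), (x=7, y=2), (x=5, y=4), (x=4, y=5), (x=1, y=6), (x=3, y=6)
  Distance 9: (x=8, y=0), (x=8, y=2), (x=7, y=3), (x=6, y=4), (x=5, y=5), (x=2, y=6), (x=4, y=6), (x=1, y=7)
  Distance 10: (x=9, y=0), (x=9, y=2), (x=8, y=3), (x=7, y=4), (x=6, y=5), (x=5, y=6), (x=2, y=7), (x=4, y=7)
  Distance 11: (x=10, y=0), (x=9, y=1), (x=9, y=3), (x=8, y=4), (x=7, y=5), (x=6, y=6), (x=5, y=7)
  Distance 12: (x=11, y=0), (x=10, y=1), (x=10, y=3), (x=9, y=4), (x=8, y=5), (x=7, y=6), (x=6, y=7)
  Distance 13: (x=11, y=1), (x=11, y=3), (x=10, y=4), (x=9, y=5), (x=8, y=6), (x=7, y=7)
  Distance 14: (x=11, y=2), (x=11, y=4), (x=10, y=5), (x=9, y=6), (x=8, y=7)
  Distance 15: (x=11, y=5), (x=10, y=6), (x=9, y=7)
  Distance 16: (x=11, y=6), (x=10, y=7)
  Distance 17: (x=11, y=7)
Total reachable: 86 (grid has 86 open cells total)

Answer: Reachable cells: 86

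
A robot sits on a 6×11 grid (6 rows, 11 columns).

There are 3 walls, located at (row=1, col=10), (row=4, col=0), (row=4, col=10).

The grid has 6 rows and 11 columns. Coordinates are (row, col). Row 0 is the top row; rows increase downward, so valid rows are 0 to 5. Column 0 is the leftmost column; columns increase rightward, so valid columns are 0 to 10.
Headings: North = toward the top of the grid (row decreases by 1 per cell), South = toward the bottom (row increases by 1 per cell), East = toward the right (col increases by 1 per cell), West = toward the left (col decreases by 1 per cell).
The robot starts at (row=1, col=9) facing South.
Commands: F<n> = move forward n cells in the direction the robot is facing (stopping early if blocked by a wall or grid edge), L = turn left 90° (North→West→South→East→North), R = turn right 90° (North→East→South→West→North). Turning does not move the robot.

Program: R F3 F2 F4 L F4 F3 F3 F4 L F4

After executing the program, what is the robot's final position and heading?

Start: (row=1, col=9), facing South
  R: turn right, now facing West
  F3: move forward 3, now at (row=1, col=6)
  F2: move forward 2, now at (row=1, col=4)
  F4: move forward 4, now at (row=1, col=0)
  L: turn left, now facing South
  F4: move forward 2/4 (blocked), now at (row=3, col=0)
  F3: move forward 0/3 (blocked), now at (row=3, col=0)
  F3: move forward 0/3 (blocked), now at (row=3, col=0)
  F4: move forward 0/4 (blocked), now at (row=3, col=0)
  L: turn left, now facing East
  F4: move forward 4, now at (row=3, col=4)
Final: (row=3, col=4), facing East

Answer: Final position: (row=3, col=4), facing East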